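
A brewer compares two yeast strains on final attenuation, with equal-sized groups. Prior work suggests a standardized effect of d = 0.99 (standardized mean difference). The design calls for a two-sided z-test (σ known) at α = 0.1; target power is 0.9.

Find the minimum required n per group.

Set Φ(δ − 1.645) = 0.9; then δ − 1.645 = Φ⁻¹(0.9) = 1.282, giving δ = 2.926.
(The Φ(−δ − z_{α/2}) term is vanishingly small for δ > 0 and is dropped in the standard sample-size formula.)
δ = d·√(n/2) ⇒ n = 2(δ/d)² = 2 × (2.926 / 0.99)² = 17.48.
Round up to the next whole unit.

n = 18 per group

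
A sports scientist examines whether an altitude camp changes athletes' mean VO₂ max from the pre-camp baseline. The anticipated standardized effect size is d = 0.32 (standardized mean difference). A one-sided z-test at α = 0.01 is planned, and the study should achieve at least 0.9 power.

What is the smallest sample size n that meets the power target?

For power 0.9 need Φ(δ − z_{0.01}) = 0.9, so δ = z_{0.01} + z_{0.10} = 2.326 + 1.282 = 3.608.
δ = d·√n ⇒ n = (δ/d)² = (3.608 / 0.32)² = 127.12.
Rounding up, n = 128.

n = 128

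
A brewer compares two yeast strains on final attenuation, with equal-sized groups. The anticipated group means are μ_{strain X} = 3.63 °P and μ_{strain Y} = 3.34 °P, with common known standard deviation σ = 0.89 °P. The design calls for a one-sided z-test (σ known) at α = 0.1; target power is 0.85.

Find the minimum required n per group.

Standardized effect: d = |μ_{strain X} − μ_{strain Y}| / σ = |3.63 − 3.34| / 0.89 = 0.3258
Set Φ(δ − 1.282) = 0.85; then δ − 1.282 = Φ⁻¹(0.85) = 1.036, giving δ = 2.318.
δ = d·√(n/2) ⇒ n = 2(δ/d)² = 2 × (2.318 / 0.3258)² = 101.21.
Round up to the next whole unit.

n = 102 per group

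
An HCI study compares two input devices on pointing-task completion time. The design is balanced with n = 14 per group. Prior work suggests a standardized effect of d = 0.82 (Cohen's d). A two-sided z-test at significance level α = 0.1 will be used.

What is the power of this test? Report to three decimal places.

Power ≈ 0.700

Noncentrality parameter: δ = d·√(n/2) = 0.82 × √(14/2) = 2.1695
Two-sided α = 0.1 → critical value z_{0.05} = 1.645.
Power = Φ(δ − 1.645) + Φ(−δ − 1.645) = Φ(0.525) + Φ(-3.814) = 0.7001 + 0.0001 = 0.7002.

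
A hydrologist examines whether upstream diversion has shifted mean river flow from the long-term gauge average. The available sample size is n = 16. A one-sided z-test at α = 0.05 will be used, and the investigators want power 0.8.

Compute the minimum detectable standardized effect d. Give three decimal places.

Required noncentrality: δ = z_{0.05} + z_{0.20} = 1.645 + 0.842 = 2.486.
δ = d·√n ⇒ d = δ/√n = 2.486/√16 = 0.6216.

d ≈ 0.622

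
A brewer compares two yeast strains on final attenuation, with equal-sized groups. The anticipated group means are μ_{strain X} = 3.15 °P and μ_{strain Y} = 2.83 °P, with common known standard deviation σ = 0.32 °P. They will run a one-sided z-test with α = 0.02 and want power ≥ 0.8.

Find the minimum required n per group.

n = 17 per group

Standardized effect: d = |μ_{strain X} − μ_{strain Y}| / σ = |3.15 − 2.83| / 0.32 = 1.0000
Set Φ(δ − 2.054) = 0.8; then δ − 2.054 = Φ⁻¹(0.8) = 0.842, giving δ = 2.895.
δ = d·√(n/2) ⇒ n = 2(δ/d)² = 2 × (2.895 / 1.0000)² = 16.77.
Round up to the next whole unit.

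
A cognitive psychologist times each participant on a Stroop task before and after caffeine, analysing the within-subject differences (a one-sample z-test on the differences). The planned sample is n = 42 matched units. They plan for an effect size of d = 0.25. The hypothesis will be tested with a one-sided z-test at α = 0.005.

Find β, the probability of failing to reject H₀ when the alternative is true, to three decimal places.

β ≈ 0.830

Noncentrality parameter: δ = d·√n = 0.25 × √42 = 1.6202
One-sided α = 0.005 → critical value z_{0.005} = 2.576.
Power = P(Z > 2.576 − δ) = Φ(-0.956) = 0.1696.
Type II error: β = 1 − power = 1 − 0.1696 = 0.8304.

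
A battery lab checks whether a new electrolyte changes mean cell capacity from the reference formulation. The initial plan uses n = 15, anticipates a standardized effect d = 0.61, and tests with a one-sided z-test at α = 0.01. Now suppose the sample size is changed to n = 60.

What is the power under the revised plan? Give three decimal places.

Power ≈ 0.992

With n = 60: δ = d·√n = 0.61 × √60 = 4.7250. Critical value z_{0.01} = 2.326.
Revised power = Φ(δ − 2.326) = Φ(2.399) = 0.9918.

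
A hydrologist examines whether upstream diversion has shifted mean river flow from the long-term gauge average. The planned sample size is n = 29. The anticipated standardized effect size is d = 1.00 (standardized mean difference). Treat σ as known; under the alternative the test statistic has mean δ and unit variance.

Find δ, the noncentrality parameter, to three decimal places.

δ ≈ 5.385

δ = d·√n = 1.00 × √29 = 5.3852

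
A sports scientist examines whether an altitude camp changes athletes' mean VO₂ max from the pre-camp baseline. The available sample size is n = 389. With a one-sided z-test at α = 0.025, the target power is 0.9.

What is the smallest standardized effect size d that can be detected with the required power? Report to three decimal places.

Need Φ(δ − 1.960) = 0.9, so δ = 1.960 + 1.282 = 3.242.
δ = d·√n ⇒ d = δ/√n = 3.242/√389 = 0.1644.

d ≈ 0.164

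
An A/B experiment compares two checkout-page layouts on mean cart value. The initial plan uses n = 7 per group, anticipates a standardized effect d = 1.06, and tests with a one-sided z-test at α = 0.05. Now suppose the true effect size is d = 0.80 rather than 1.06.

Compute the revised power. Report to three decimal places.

With d = 0.80: δ = d·√(n/2) = 0.80 × √(7/2) = 1.4967. Critical value z_{0.05} = 1.645.
Revised power = Φ(δ − 1.645) = Φ(-0.148) = 0.4411.

Power ≈ 0.441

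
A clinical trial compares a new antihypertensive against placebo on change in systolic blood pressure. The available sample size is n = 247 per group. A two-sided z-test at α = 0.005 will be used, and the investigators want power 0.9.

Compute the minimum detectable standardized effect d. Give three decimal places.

d ≈ 0.368

Required noncentrality: δ = z_{0.0025} + z_{0.10} = 2.807 + 1.282 = 4.089.
(Lower-tail contribution to power is negligible for δ > 0.)
δ = d·√(n/2) ⇒ d = δ/√(n/2) = 4.089/√(247/2) = 0.3679.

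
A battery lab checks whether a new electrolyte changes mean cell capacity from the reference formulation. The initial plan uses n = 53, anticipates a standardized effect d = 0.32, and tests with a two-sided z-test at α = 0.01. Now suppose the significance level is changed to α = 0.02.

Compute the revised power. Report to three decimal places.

δ = d·√n = 0.32 × √53 = 2.3296 (unchanged). New critical value: z_{0.01} = 2.326.
Revised power = Φ(δ − 2.326) + Φ(−δ − 2.326) = Φ(0.003) + Φ(-4.656) = 0.5013 + 0.0000 = 0.5013.

Power ≈ 0.501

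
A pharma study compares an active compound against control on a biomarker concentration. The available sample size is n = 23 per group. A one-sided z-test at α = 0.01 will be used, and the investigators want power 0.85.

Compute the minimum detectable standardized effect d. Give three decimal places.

d ≈ 0.992

Need Φ(δ − 2.326) = 0.85, so δ = 2.326 + 1.036 = 3.363.
δ = d·√(n/2) ⇒ d = δ/√(n/2) = 3.363/√(23/2) = 0.9916.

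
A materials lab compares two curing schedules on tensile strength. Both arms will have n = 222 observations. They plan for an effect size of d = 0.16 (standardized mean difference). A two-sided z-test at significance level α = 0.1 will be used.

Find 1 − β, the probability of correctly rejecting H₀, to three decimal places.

Noncentrality parameter: λ = d·√(n/2) = 0.16 × √(222/2) = 1.6857
Critical value for a two-sided test at α = 0.1: z_{α/2} = 1.645.
Power = Φ(λ − 1.645) + Φ(−λ − 1.645) = Φ(0.041) + Φ(-3.331) = 0.5163 + 0.0004 = 0.5167.

Power ≈ 0.517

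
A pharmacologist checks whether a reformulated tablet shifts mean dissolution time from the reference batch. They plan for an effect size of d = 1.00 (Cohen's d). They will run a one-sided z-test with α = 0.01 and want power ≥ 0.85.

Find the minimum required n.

Set Φ(δ − 2.326) = 0.85; then δ − 2.326 = Φ⁻¹(0.85) = 1.036, giving δ = 3.363.
δ = d·√n ⇒ n = (δ/d)² = (3.363 / 1.00)² = 11.31.
Round up to the next whole unit.

n = 12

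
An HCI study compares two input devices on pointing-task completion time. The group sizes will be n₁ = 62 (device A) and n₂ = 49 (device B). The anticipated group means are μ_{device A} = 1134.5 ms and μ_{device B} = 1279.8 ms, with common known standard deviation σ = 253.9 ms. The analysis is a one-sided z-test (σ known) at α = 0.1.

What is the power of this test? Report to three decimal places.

Power ≈ 0.957

Standardized effect: d = |μ_{device A} − μ_{device B}| / σ = |1134.5 − 1279.8| / 253.9 = 0.5723
Noncentrality parameter: δ = d / √(1/n₁ + 1/n₂) = 0.5723 / √(1/62 + 1/49) = 2.9939
Critical value for a one-sided test at α = 0.1: z_α = 1.282.
Power = P(Z > 1.282 − δ) = Φ(1.712) = 0.9566.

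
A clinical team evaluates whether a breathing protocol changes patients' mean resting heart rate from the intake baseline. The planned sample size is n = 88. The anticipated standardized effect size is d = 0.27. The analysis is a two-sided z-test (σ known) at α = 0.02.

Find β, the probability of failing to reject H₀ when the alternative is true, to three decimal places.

β ≈ 0.418

Noncentrality parameter: λ = d·√n = 0.27 × √88 = 2.5328
Two-sided α = 0.02 → critical value z_{0.01} = 2.326.
Power = Φ(λ − 2.326) + Φ(−λ − 2.326) = Φ(0.206) + Φ(-4.859) = 0.5818 + 0.0000 = 0.5818.
Type II error: β = 1 − power = 1 − 0.5818 = 0.4182.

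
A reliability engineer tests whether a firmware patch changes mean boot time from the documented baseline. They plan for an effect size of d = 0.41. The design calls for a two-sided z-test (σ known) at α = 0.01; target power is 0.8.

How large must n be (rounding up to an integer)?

Set Φ(δ − 2.576) = 0.8; then δ − 2.576 = Φ⁻¹(0.8) = 0.842, giving δ = 3.417.
(The Φ(−δ − z_{α/2}) term is vanishingly small for δ > 0 and is dropped in the standard sample-size formula.)
δ = d·√n ⇒ n = (δ/d)² = (3.417 / 0.41)² = 69.48.
Round up to the next whole unit.

n = 70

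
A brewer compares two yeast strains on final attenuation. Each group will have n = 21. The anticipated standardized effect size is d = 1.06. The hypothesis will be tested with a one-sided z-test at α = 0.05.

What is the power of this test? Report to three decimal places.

Power ≈ 0.963

Noncentrality parameter: δ = d·√(n/2) = 1.06 × √(21/2) = 3.4348
One-sided α = 0.05 → critical value z_{0.05} = 1.645.
Power = Φ(δ − 1.645) = Φ(1.790) = 0.9633.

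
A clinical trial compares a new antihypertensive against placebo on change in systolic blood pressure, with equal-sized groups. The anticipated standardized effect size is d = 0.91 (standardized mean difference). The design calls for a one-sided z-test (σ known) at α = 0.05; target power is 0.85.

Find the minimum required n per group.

n = 18 per group

For power 0.85 need Φ(δ − z_{0.05}) = 0.85, so δ = z_{0.05} + z_{0.15} = 1.645 + 1.036 = 2.681.
δ = d·√(n/2) ⇒ n = 2(δ/d)² = 2 × (2.681 / 0.91)² = 17.36.
Round up to the next whole unit.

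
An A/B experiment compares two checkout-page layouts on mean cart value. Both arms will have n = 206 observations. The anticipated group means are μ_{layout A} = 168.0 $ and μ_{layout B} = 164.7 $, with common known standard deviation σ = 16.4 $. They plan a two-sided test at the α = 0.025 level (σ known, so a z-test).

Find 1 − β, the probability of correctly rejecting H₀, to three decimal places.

Standardized effect: d = |μ_{layout A} − μ_{layout B}| / σ = |168.0 − 164.7| / 16.4 = 0.2012
Noncentrality parameter: δ = d·√(n/2) = 0.2012 × √(206/2) = 2.0422
Critical value for a two-sided test at α = 0.025: z_{α/2} = 2.241.
Power = Φ(δ − 2.241) + Φ(−δ − 2.241) = Φ(-0.199) + Φ(-4.284) = 0.4210 + 0.0000 = 0.4210.

Power ≈ 0.421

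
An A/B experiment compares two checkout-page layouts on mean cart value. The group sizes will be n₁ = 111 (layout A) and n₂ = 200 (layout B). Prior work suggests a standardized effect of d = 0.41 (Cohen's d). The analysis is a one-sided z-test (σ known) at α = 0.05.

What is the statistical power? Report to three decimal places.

Noncentrality parameter: δ = d / √(1/n₁ + 1/n₂) = 0.41 / √(1/111 + 1/200) = 3.4640
Critical value for a one-sided test at α = 0.05: z_α = 1.645.
Power = Φ(δ − 1.645) = Φ(1.819) = 0.9656.

Power ≈ 0.966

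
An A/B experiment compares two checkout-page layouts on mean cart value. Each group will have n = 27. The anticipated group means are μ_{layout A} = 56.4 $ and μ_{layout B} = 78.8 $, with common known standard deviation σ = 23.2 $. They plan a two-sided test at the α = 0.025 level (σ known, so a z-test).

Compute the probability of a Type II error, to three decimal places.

Standardized effect: d = |μ_{layout A} − μ_{layout B}| / σ = |56.4 − 78.8| / 23.2 = 0.9655
Noncentrality parameter: δ = d·√(n/2) = 0.9655 × √(27/2) = 3.5475
Critical value for a two-sided test at α = 0.025: z_{α/2} = 2.241.
Power = Φ(δ − 2.241) + Φ(−δ − 2.241) = Φ(1.306) + Φ(-5.789) = 0.9042 + 0.0000 = 0.9042.
Type II error: β = 1 − power = 1 − 0.9042 = 0.0958.

β ≈ 0.096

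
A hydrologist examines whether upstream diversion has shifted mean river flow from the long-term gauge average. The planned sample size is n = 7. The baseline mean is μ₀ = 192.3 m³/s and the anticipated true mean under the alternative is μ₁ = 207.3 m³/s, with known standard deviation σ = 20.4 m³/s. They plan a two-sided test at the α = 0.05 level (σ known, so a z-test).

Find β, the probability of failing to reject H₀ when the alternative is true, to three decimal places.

β ≈ 0.506

Standardized effect: d = |μ₁ − μ₀| / σ = |207.3 − 192.3| / 20.4 = 0.7353
Noncentrality parameter: δ = d·√n = 0.7353 × √7 = 1.9454
Two-sided α = 0.05 → critical value z_{0.025} = 1.960.
Power = Φ(δ − 1.960) + Φ(−δ − 1.960) = Φ(-0.015) + Φ(-3.905) = 0.4942 + 0.0000 = 0.4942.
Type II error: β = 1 − power = 1 − 0.4942 = 0.5058.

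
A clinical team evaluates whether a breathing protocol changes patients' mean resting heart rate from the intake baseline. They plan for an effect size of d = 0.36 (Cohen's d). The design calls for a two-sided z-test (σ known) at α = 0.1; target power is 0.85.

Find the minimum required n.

Set Φ(δ − 1.645) = 0.85; then δ − 1.645 = Φ⁻¹(0.85) = 1.036, giving δ = 2.681.
(For δ > 0 the lower-tail rejection region contributes negligibly to power, so the one-term inversion is standard.)
δ = d·√n ⇒ n = (δ/d)² = (2.681 / 0.36)² = 55.47.
Round up to the next whole unit.

n = 56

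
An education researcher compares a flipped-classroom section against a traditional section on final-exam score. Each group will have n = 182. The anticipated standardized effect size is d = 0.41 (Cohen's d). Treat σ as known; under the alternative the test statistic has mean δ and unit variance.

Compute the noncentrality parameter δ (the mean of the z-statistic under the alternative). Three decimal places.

δ ≈ 3.911

δ = d·√(n/2) = 0.41 × √(182/2) = 3.9112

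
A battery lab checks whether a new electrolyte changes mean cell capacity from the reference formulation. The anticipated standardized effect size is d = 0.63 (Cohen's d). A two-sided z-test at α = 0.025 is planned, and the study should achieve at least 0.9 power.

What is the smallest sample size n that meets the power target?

Set Φ(δ − 2.241) = 0.9; then δ − 2.241 = Φ⁻¹(0.9) = 1.282, giving δ = 3.523.
(For δ > 0 the lower-tail rejection region contributes negligibly to power, so the one-term inversion is standard.)
δ = d·√n ⇒ n = (δ/d)² = (3.523 / 0.63)² = 31.27.
Round up to the next whole unit.

n = 32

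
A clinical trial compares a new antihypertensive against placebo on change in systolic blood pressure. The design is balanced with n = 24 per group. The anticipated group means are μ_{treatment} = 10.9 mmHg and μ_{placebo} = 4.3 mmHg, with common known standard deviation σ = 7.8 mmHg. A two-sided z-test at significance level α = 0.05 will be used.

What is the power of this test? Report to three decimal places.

Power ≈ 0.834

Standardized effect: d = |μ_{treatment} − μ_{placebo}| / σ = |10.9 − 4.3| / 7.8 = 0.8462
Noncentrality parameter: λ = d·√(n/2) = 0.8462 × √(24/2) = 2.9312
Two-sided α = 0.05 → critical value z_{0.025} = 1.960.
Power = Φ(λ − 1.960) + Φ(−λ − 1.960) = Φ(0.971) + Φ(-4.891) = 0.8343 + 0.0000 = 0.8343.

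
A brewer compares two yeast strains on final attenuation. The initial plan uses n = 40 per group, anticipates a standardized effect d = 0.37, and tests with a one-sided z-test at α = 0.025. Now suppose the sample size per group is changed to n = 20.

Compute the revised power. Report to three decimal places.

Power ≈ 0.215

With n = 20 per group: δ = d·√(n/2) = 0.37 × √(20/2) = 1.1700. Critical value z_{0.025} = 1.960.
Revised power = Φ(δ − 1.960) = Φ(-0.790) = 0.2148.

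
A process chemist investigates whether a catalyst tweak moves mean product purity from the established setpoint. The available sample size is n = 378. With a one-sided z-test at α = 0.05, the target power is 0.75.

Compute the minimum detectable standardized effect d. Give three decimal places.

d ≈ 0.119

Need Φ(δ − 1.645) = 0.75, so δ = 1.645 + 0.674 = 2.319.
δ = d·√n ⇒ d = δ/√n = 2.319/√378 = 0.1193.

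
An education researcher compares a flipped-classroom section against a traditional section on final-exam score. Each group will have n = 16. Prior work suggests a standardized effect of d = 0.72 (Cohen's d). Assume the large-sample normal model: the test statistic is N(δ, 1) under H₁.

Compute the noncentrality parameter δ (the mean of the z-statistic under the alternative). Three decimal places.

δ ≈ 2.036

δ = d·√(n/2) = 0.72 × √(16/2) = 2.0365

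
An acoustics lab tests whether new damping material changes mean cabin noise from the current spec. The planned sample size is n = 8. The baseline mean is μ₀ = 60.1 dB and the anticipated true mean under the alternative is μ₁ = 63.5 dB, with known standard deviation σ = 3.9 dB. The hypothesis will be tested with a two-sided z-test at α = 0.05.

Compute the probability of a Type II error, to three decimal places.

β ≈ 0.306

Standardized effect: d = |μ₁ − μ₀| / σ = |63.5 − 60.1| / 3.9 = 0.8718
Noncentrality parameter: δ = d·√n = 0.8718 × √8 = 2.4658
Critical value for a two-sided test at α = 0.05: z_{α/2} = 1.960.
Power = Φ(δ − 1.960) + Φ(−δ − 1.960) = Φ(0.506) + Φ(-4.426) = 0.6935 + 0.0000 = 0.6935.
Type II error: β = 1 − power = 1 − 0.6935 = 0.3065.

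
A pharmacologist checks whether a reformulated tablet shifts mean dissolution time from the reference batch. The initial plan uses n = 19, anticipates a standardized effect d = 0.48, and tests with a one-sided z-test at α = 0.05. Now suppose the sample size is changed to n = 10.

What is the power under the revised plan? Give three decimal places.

With n = 10: δ = d·√n = 0.48 × √10 = 1.5179. Critical value z_{0.05} = 1.645.
Revised power = P(Z > 1.645 − δ) = Φ(-0.127) = 0.4495.

Power ≈ 0.449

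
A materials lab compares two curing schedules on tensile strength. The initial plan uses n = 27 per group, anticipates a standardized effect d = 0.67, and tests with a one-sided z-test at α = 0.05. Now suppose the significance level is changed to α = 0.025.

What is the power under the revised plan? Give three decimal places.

δ = d·√(n/2) = 0.67 × √(27/2) = 2.4617 (unchanged). New critical value: z_{0.025} = 1.960.
Revised power = P(Z > 1.960 − δ) = Φ(0.502) = 0.6921.

Power ≈ 0.692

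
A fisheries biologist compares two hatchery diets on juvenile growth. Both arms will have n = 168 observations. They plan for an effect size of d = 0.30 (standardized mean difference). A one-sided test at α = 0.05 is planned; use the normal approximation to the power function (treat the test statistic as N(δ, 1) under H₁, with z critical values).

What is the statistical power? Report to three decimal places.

Noncentrality parameter: δ = d·√(n/2) = 0.30 × √(168/2) = 2.7495
Critical value for a one-sided test at α = 0.05: z_α = 1.645.
Power = P(Z > 1.645 − δ) = Φ(1.105) = 0.8654.

Power ≈ 0.865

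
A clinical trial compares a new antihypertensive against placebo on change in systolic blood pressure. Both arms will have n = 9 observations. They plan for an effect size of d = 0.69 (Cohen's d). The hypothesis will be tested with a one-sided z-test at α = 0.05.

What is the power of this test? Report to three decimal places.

Noncentrality parameter: δ = d·√(n/2) = 0.69 × √(9/2) = 1.4637
One-sided α = 0.05 → critical value z_{0.05} = 1.645.
Power = Φ(δ − 1.645) = Φ(-0.181) = 0.4281.

Power ≈ 0.428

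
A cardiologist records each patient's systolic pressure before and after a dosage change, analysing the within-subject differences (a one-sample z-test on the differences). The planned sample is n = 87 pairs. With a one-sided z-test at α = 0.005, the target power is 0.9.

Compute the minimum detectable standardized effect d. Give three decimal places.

Need Φ(δ − 2.576) = 0.9, so δ = 2.576 + 1.282 = 3.857.
δ = d·√n ⇒ d = δ/√n = 3.857/√87 = 0.4136.

d ≈ 0.414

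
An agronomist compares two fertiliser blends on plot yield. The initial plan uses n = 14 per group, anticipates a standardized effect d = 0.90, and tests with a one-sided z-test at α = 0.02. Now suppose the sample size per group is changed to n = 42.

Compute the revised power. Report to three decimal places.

Power ≈ 0.981

With n = 42 per group: δ = d·√(n/2) = 0.90 × √(42/2) = 4.1243. Critical value z_{0.02} = 2.054.
Revised power = Φ(δ − 2.054) = Φ(2.071) = 0.9808.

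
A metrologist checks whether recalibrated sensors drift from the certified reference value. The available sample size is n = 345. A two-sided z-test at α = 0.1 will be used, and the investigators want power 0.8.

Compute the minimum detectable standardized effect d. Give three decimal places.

d ≈ 0.134

Need Φ(δ − 1.645) = 0.8, so δ = 1.645 + 0.842 = 2.486.
(The second rejection-region term Φ(−δ − z_{α/2}) is negligible and dropped.)
δ = d·√n ⇒ d = δ/√n = 2.486/√345 = 0.1339.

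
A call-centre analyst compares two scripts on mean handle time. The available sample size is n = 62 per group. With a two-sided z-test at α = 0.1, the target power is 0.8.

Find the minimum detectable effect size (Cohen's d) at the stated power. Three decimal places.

d ≈ 0.447

Need Φ(δ − 1.645) = 0.8, so δ = 1.645 + 0.842 = 2.486.
(Lower-tail contribution to power is negligible for δ > 0.)
δ = d·√(n/2) ⇒ d = δ/√(n/2) = 2.486/√(62/2) = 0.4466.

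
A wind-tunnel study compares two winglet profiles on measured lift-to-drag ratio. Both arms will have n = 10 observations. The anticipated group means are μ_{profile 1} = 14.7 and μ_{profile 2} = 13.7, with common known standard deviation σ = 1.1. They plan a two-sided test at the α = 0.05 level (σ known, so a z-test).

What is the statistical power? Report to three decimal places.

Standardized effect: d = |μ_{profile 1} − μ_{profile 2}| / σ = |14.7 − 13.7| / 1.1 = 0.9091
Noncentrality parameter: δ = d·√(n/2) = 0.9091 × √(10/2) = 2.0328
Critical value for a two-sided test at α = 0.05: z_{α/2} = 1.960.
Power = Φ(δ − 1.960) + Φ(−δ − 1.960) = Φ(0.073) + Φ(-3.993) = 0.5290 + 0.0000 = 0.5291.

Power ≈ 0.529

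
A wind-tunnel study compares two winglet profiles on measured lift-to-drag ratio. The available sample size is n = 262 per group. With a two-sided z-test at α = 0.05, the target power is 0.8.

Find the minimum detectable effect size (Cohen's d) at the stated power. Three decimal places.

d ≈ 0.245

Required noncentrality: δ = z_{0.025} + z_{0.20} = 1.960 + 0.842 = 2.802.
(Lower-tail contribution to power is negligible for δ > 0.)
δ = d·√(n/2) ⇒ d = δ/√(n/2) = 2.802/√(262/2) = 0.2448.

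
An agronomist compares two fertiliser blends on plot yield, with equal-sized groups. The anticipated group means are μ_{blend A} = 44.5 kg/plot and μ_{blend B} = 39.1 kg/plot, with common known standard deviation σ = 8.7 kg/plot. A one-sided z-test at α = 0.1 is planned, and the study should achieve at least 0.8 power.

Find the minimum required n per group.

n = 24 per group

Standardized effect: d = |μ_{blend A} − μ_{blend B}| / σ = |44.5 − 39.1| / 8.7 = 0.6207
For power 0.8 need Φ(δ − z_{0.1}) = 0.8, so δ = z_{0.1} + z_{0.20} = 1.282 + 0.842 = 2.123.
δ = d·√(n/2) ⇒ n = 2(δ/d)² = 2 × (2.123 / 0.6207)² = 23.40.
Round up to the next whole unit.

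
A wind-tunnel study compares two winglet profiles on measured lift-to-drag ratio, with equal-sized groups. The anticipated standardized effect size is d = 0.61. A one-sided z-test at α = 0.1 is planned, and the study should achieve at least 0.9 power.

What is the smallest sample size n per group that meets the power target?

For power 0.9 need Φ(δ − z_{0.1}) = 0.9, so δ = z_{0.1} + z_{0.10} = 1.282 + 1.282 = 2.563.
δ = d·√(n/2) ⇒ n = 2(δ/d)² = 2 × (2.563 / 0.61)² = 35.31.
Round up to the next whole unit.

n = 36 per group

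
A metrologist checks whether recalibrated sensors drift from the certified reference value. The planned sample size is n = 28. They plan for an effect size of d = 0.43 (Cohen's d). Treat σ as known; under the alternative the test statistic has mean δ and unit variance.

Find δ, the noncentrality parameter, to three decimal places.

δ ≈ 2.275

The noncentrality parameter scales effect size by the design's sample-size factor: δ = d·√n = 0.43 × √28 = 2.2753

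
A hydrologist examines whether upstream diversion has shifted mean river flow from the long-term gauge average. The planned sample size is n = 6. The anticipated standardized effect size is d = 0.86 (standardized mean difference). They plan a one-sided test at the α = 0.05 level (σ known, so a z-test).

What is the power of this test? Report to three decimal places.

Power ≈ 0.678

Noncentrality parameter: δ = d·√n = 0.86 × √6 = 2.1066
Critical value for a one-sided test at α = 0.05: z_α = 1.645.
Power = Φ(δ − 1.645) = Φ(0.462) = 0.6779.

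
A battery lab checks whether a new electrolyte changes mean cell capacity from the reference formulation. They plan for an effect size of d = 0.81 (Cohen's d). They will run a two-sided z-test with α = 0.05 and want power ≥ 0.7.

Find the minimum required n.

Set Φ(δ − 1.960) = 0.7; then δ − 1.960 = Φ⁻¹(0.7) = 0.524, giving δ = 2.484.
(Ignoring the negligible lower-tail rejection probability gives the usual closed-form inversion.)
δ = d·√n ⇒ n = (δ/d)² = (2.484 / 0.81)² = 9.41.
Round up to the next whole unit.

n = 10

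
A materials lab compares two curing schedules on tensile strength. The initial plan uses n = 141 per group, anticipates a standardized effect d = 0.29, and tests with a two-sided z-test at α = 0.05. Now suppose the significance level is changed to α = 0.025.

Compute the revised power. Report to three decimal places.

δ = d·√(n/2) = 0.29 × √(141/2) = 2.4350 (unchanged). New critical value: z_{0.0125} = 2.241.
Revised power = Φ(δ − 2.241) + Φ(−δ − 2.241) = Φ(0.194) + Φ(-4.676) = 0.5767 + 0.0000 = 0.5767.

Power ≈ 0.577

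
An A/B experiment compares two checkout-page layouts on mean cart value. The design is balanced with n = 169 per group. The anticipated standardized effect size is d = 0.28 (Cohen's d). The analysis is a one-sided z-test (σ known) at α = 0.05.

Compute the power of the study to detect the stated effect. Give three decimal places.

Noncentrality parameter: δ = d·√(n/2) = 0.28 × √(169/2) = 2.5739
One-sided α = 0.05 → critical value z_{0.05} = 1.645.
Power = P(Z > 1.645 − δ) = Φ(0.929) = 0.8236.

Power ≈ 0.824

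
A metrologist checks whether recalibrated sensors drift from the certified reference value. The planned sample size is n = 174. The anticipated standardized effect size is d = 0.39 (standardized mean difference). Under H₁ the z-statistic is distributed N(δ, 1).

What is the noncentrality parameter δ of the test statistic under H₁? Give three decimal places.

The noncentrality parameter scales effect size by the design's sample-size factor: δ = d·√n = 0.39 × √174 = 5.1445

δ ≈ 5.144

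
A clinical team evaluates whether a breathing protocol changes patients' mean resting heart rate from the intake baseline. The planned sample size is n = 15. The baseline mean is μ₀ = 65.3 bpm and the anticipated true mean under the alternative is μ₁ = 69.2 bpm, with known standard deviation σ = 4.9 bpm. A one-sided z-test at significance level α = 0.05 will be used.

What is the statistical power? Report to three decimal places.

Power ≈ 0.925

Standardized effect: d = |μ₁ − μ₀| / σ = |69.2 − 65.3| / 4.9 = 0.7959
Noncentrality parameter: δ = d·√n = 0.7959 × √15 = 3.0826
One-sided α = 0.05 → critical value z_{0.05} = 1.645.
Power = Φ(δ − 1.645) = Φ(1.438) = 0.9247.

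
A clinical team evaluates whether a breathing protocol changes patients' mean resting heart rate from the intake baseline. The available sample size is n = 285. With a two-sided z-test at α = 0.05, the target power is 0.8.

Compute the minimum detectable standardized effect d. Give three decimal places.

d ≈ 0.166

Required noncentrality: δ = z_{0.025} + z_{0.20} = 1.960 + 0.842 = 2.802.
(Lower-tail contribution to power is negligible for δ > 0.)
δ = d·√n ⇒ d = δ/√n = 2.802/√285 = 0.1660.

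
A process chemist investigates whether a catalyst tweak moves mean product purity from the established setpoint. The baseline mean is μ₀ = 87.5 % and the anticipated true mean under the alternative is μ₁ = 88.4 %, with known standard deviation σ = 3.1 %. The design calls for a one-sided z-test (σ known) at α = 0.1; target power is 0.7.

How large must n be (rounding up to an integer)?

Standardized effect: d = |μ₁ − μ₀| / σ = |88.4 − 87.5| / 3.1 = 0.2903
For power 0.7 need Φ(δ − z_{0.1}) = 0.7, so δ = z_{0.1} + z_{0.30} = 1.282 + 0.524 = 1.806.
δ = d·√n ⇒ n = (δ/d)² = (1.806 / 0.2903)² = 38.69.
Round up to the next whole unit.

n = 39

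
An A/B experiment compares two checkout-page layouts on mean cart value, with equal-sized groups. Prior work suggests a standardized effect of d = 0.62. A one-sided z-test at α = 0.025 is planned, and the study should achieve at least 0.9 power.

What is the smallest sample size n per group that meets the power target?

n = 55 per group

For power 0.9 need Φ(δ − z_{0.025}) = 0.9, so δ = z_{0.025} + z_{0.10} = 1.960 + 1.282 = 3.242.
δ = d·√(n/2) ⇒ n = 2(δ/d)² = 2 × (3.242 / 0.62)² = 54.67.
Round up to the next whole unit.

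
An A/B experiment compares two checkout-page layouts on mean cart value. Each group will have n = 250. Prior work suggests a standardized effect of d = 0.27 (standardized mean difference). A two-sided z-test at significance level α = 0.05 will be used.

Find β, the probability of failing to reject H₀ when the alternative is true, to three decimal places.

β ≈ 0.145

Noncentrality parameter: λ = d·√(n/2) = 0.27 × √(250/2) = 3.0187
Two-sided α = 0.05 → critical value z_{0.025} = 1.960.
Power = Φ(λ − 1.960) + Φ(−λ − 1.960) = Φ(1.059) + Φ(-4.979) = 0.8551 + 0.0000 = 0.8551.
Type II error: β = 1 − power = 1 − 0.8551 = 0.1449.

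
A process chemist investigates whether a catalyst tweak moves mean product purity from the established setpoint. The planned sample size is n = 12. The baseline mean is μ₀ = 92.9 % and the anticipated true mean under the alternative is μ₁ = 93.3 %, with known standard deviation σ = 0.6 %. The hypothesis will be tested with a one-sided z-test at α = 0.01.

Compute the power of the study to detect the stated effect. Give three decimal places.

Power ≈ 0.493

Standardized effect: d = |μ₁ − μ₀| / σ = |93.3 − 92.9| / 0.6 = 0.6667
Noncentrality parameter: δ = d·√n = 0.6667 × √12 = 2.3094
Critical value for a one-sided test at α = 0.01: z_α = 2.326.
Power = P(Z > 2.326 − δ) = Φ(-0.017) = 0.4932.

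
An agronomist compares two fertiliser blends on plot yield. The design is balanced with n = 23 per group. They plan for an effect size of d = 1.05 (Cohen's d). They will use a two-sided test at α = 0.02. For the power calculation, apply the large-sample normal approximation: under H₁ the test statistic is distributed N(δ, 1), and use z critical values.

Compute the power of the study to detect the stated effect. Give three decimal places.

Power ≈ 0.891

Noncentrality parameter: λ = d·√(n/2) = 1.05 × √(23/2) = 3.5607
Two-sided α = 0.02 → critical value z_{0.01} = 2.326.
Power = Φ(λ − 2.326) + Φ(−λ − 2.326) = Φ(1.234) + Φ(-5.887) = 0.8915 + 0.0000 = 0.8915.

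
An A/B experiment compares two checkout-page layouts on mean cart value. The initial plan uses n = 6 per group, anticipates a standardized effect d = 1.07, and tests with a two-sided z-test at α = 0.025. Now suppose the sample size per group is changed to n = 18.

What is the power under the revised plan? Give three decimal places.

Power ≈ 0.834

With n = 18 per group: δ = d·√(n/2) = 1.07 × √(18/2) = 3.2100. Critical value z_{0.0125} = 2.241.
Revised power = Φ(δ − 2.241) + Φ(−δ − 2.241) = Φ(0.969) + Φ(-5.451) = 0.8336 + 0.0000 = 0.8336.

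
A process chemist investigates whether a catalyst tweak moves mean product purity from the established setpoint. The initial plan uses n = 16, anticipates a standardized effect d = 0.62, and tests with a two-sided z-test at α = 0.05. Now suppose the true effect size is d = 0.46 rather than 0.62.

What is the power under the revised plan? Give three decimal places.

Power ≈ 0.452

With d = 0.46: δ = d·√n = 0.46 × √16 = 1.8400. Critical value z_{0.025} = 1.960.
Revised power = Φ(δ − 1.960) + Φ(−δ − 1.960) = Φ(-0.120) + Φ(-3.800) = 0.4523 + 0.0001 = 0.4523.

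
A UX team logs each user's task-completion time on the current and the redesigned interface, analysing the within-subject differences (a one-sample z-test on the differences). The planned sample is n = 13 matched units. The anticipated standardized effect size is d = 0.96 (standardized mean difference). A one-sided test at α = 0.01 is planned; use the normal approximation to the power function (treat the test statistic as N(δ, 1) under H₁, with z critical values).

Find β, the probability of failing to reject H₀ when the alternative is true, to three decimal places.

β ≈ 0.128

Noncentrality parameter: δ = d·√n = 0.96 × √13 = 3.4613
Critical value for a one-sided test at α = 0.01: z_α = 2.326.
Power = P(Z > 2.326 − δ) = Φ(1.135) = 0.8718.
Type II error: β = 1 − power = 1 − 0.8718 = 0.1282.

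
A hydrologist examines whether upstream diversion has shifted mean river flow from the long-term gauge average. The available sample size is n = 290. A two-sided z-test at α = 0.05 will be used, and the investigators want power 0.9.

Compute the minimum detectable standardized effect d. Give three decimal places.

d ≈ 0.190

Need Φ(δ − 1.960) = 0.9, so δ = 1.960 + 1.282 = 3.242.
(The second rejection-region term Φ(−δ − z_{α/2}) is negligible and dropped.)
δ = d·√n ⇒ d = δ/√n = 3.242/√290 = 0.1903.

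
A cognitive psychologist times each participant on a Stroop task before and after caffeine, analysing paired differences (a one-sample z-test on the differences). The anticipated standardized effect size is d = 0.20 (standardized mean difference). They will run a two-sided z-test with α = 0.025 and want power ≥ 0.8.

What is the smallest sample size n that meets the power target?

n = 238

For power 0.8 need Φ(δ − z_{0.0125}) = 0.8, so δ = z_{0.0125} + z_{0.20} = 2.241 + 0.842 = 3.083.
(Ignoring the negligible lower-tail rejection probability gives the usual closed-form inversion.)
δ = d·√n ⇒ n = (δ/d)² = (3.083 / 0.20)² = 237.63.
Rounding up, n = 238.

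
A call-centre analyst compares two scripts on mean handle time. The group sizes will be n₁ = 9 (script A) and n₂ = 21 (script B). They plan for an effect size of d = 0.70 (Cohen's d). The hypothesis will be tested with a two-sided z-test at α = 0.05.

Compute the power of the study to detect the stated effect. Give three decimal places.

Power ≈ 0.420

Noncentrality parameter: δ = d / √(1/n₁ + 1/n₂) = 0.70 / √(1/9 + 1/21) = 1.7570
Critical value for a two-sided test at α = 0.05: z_{α/2} = 1.960.
Power = Φ(δ − 1.960) + Φ(−δ − 1.960) = Φ(-0.203) + Φ(-3.717) = 0.4196 + 0.0001 = 0.4197.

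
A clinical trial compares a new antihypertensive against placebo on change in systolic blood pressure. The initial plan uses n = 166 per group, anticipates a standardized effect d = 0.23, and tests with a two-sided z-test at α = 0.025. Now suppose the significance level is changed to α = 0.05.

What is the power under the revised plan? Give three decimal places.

Power ≈ 0.554

δ = d·√(n/2) = 0.23 × √(166/2) = 2.0954 (unchanged). New critical value: z_{0.025} = 1.960.
Revised power = Φ(δ − 1.960) + Φ(−δ − 1.960) = Φ(0.135) + Φ(-4.055) = 0.5539 + 0.0000 = 0.5539.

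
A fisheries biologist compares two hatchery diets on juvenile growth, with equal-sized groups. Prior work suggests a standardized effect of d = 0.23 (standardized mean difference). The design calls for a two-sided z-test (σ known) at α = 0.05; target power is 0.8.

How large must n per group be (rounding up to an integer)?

Set Φ(δ − 1.960) = 0.8; then δ − 1.960 = Φ⁻¹(0.8) = 0.842, giving δ = 2.802.
(Ignoring the negligible lower-tail rejection probability gives the usual closed-form inversion.)
δ = d·√(n/2) ⇒ n = 2(δ/d)² = 2 × (2.802 / 0.23)² = 296.74.
Rounding up, n = 297 per group.

n = 297 per group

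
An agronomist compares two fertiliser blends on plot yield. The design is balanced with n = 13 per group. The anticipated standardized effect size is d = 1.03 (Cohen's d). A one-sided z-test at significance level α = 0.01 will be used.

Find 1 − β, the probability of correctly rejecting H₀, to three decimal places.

Power ≈ 0.618

Noncentrality parameter: δ = d·√(n/2) = 1.03 × √(13/2) = 2.6260
Critical value for a one-sided test at α = 0.01: z_α = 2.326.
Power = P(Z > 2.326 − δ) = Φ(0.300) = 0.6178.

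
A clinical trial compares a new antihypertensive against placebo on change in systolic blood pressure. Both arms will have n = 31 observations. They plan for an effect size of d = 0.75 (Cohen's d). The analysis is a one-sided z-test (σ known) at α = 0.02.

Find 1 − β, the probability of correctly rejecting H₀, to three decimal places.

Power ≈ 0.816

Noncentrality parameter: δ = d·√(n/2) = 0.75 × √(31/2) = 2.9528
One-sided α = 0.02 → critical value z_{0.02} = 2.054.
Power = P(Z > 2.054 − δ) = Φ(0.899) = 0.8157.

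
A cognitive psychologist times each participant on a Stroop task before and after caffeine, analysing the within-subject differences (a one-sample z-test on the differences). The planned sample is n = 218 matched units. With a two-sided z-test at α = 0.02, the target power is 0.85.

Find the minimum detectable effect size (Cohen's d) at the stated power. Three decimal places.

Need Φ(δ − 2.326) = 0.85, so δ = 2.326 + 1.036 = 3.363.
(Lower-tail contribution to power is negligible for δ > 0.)
δ = d·√n ⇒ d = δ/√n = 3.363/√218 = 0.2278.

d ≈ 0.228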